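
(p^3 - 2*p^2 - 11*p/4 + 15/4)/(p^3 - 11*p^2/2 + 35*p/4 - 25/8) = 2*(2*p^2 + p - 3)/(4*p^2 - 12*p + 5)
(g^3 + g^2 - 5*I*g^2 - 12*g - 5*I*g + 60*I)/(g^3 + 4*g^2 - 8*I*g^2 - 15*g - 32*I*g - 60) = (g - 3)/(g - 3*I)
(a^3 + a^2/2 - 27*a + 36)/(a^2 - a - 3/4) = 2*(a^2 + 2*a - 24)/(2*a + 1)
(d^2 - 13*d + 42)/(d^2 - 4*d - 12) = (d - 7)/(d + 2)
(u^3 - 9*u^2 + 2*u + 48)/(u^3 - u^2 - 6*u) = (u - 8)/u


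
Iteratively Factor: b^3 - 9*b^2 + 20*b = (b - 5)*(b^2 - 4*b) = (b - 5)*(b - 4)*(b)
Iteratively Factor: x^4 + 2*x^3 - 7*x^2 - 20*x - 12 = (x + 2)*(x^3 - 7*x - 6) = (x + 2)^2*(x^2 - 2*x - 3) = (x - 3)*(x + 2)^2*(x + 1)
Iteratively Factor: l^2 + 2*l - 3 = (l - 1)*(l + 3)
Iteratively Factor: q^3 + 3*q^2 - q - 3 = (q - 1)*(q^2 + 4*q + 3) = (q - 1)*(q + 1)*(q + 3)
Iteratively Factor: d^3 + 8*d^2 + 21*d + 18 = (d + 3)*(d^2 + 5*d + 6) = (d + 2)*(d + 3)*(d + 3)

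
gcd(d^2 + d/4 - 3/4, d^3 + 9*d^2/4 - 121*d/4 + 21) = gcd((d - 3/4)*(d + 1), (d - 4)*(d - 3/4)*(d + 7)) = d - 3/4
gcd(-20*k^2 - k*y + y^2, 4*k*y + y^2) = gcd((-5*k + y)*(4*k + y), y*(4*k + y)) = 4*k + y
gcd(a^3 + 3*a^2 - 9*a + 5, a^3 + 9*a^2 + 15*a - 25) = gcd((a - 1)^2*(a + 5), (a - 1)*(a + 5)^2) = a^2 + 4*a - 5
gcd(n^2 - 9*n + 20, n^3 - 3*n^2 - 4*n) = n - 4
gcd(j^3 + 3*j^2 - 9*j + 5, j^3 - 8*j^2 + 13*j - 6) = j^2 - 2*j + 1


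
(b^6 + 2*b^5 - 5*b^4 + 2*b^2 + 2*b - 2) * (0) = 0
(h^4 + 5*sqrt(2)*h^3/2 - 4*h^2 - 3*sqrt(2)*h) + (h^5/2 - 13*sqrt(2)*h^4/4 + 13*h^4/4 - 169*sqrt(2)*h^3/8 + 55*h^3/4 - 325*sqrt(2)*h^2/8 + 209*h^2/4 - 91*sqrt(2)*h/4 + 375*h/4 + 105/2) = h^5/2 - 13*sqrt(2)*h^4/4 + 17*h^4/4 - 149*sqrt(2)*h^3/8 + 55*h^3/4 - 325*sqrt(2)*h^2/8 + 193*h^2/4 - 103*sqrt(2)*h/4 + 375*h/4 + 105/2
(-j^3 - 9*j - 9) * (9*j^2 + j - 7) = -9*j^5 - j^4 - 74*j^3 - 90*j^2 + 54*j + 63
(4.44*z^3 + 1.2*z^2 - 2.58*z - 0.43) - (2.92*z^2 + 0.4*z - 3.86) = 4.44*z^3 - 1.72*z^2 - 2.98*z + 3.43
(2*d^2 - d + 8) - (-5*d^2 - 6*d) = 7*d^2 + 5*d + 8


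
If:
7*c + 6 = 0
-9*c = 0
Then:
No Solution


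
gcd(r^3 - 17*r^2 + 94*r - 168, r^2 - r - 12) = r - 4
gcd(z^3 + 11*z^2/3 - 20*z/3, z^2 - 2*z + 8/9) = z - 4/3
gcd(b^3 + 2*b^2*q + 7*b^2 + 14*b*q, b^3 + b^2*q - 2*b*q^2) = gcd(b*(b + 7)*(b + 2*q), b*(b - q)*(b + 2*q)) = b^2 + 2*b*q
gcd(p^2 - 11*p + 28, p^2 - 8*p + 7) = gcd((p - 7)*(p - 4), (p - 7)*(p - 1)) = p - 7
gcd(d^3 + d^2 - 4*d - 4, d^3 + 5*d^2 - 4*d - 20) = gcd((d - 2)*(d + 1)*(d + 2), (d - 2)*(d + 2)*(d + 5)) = d^2 - 4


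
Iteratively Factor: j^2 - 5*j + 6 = (j - 2)*(j - 3)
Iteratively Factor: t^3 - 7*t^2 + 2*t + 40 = (t - 5)*(t^2 - 2*t - 8) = (t - 5)*(t - 4)*(t + 2)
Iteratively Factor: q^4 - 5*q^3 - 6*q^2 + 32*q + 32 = (q - 4)*(q^3 - q^2 - 10*q - 8) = (q - 4)^2*(q^2 + 3*q + 2) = (q - 4)^2*(q + 2)*(q + 1)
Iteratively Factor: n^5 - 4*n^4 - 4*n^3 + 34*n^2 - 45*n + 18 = (n + 3)*(n^4 - 7*n^3 + 17*n^2 - 17*n + 6) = (n - 1)*(n + 3)*(n^3 - 6*n^2 + 11*n - 6) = (n - 1)^2*(n + 3)*(n^2 - 5*n + 6) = (n - 3)*(n - 1)^2*(n + 3)*(n - 2)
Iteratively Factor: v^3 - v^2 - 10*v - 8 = (v - 4)*(v^2 + 3*v + 2) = (v - 4)*(v + 1)*(v + 2)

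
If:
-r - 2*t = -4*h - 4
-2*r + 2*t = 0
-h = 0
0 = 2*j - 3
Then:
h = 0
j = 3/2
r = 4/3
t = 4/3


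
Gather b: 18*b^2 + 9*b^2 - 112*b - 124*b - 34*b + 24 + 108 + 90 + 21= 27*b^2 - 270*b + 243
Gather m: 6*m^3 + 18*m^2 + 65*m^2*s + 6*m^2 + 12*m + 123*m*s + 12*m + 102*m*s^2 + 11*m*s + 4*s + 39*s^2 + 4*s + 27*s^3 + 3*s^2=6*m^3 + m^2*(65*s + 24) + m*(102*s^2 + 134*s + 24) + 27*s^3 + 42*s^2 + 8*s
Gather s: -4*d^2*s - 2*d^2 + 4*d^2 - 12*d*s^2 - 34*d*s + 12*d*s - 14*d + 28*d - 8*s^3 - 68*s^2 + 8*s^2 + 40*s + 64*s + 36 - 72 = 2*d^2 + 14*d - 8*s^3 + s^2*(-12*d - 60) + s*(-4*d^2 - 22*d + 104) - 36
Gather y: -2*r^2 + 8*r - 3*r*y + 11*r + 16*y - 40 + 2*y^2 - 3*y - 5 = -2*r^2 + 19*r + 2*y^2 + y*(13 - 3*r) - 45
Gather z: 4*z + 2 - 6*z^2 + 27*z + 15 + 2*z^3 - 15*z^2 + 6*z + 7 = 2*z^3 - 21*z^2 + 37*z + 24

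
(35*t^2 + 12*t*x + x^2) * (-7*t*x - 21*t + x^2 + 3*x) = -245*t^3*x - 735*t^3 - 49*t^2*x^2 - 147*t^2*x + 5*t*x^3 + 15*t*x^2 + x^4 + 3*x^3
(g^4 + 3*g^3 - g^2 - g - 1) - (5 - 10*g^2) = g^4 + 3*g^3 + 9*g^2 - g - 6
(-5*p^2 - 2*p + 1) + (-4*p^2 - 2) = -9*p^2 - 2*p - 1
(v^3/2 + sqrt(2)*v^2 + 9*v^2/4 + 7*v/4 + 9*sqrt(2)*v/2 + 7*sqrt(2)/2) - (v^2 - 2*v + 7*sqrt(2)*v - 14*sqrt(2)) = v^3/2 + 5*v^2/4 + sqrt(2)*v^2 - 5*sqrt(2)*v/2 + 15*v/4 + 35*sqrt(2)/2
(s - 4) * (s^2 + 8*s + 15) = s^3 + 4*s^2 - 17*s - 60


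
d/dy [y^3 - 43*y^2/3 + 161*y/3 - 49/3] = 3*y^2 - 86*y/3 + 161/3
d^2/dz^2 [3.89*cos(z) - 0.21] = -3.89*cos(z)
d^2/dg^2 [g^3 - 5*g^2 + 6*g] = 6*g - 10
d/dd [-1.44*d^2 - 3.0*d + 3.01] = -2.88*d - 3.0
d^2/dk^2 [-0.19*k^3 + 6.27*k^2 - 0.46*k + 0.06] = 12.54 - 1.14*k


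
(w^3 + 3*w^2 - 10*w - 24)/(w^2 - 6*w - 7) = (-w^3 - 3*w^2 + 10*w + 24)/(-w^2 + 6*w + 7)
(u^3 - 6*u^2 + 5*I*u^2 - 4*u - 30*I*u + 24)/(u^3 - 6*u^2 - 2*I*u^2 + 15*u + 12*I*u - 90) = (u^2 + 5*I*u - 4)/(u^2 - 2*I*u + 15)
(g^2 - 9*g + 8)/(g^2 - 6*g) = (g^2 - 9*g + 8)/(g*(g - 6))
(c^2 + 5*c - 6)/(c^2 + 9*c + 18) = (c - 1)/(c + 3)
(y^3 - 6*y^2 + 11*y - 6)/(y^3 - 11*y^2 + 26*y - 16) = (y - 3)/(y - 8)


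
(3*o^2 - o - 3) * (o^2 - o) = 3*o^4 - 4*o^3 - 2*o^2 + 3*o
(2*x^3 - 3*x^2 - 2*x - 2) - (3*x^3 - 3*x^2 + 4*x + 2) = -x^3 - 6*x - 4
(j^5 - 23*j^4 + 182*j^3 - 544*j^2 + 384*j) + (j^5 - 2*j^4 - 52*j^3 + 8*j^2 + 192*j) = 2*j^5 - 25*j^4 + 130*j^3 - 536*j^2 + 576*j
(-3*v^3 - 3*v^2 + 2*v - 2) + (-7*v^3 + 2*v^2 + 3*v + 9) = -10*v^3 - v^2 + 5*v + 7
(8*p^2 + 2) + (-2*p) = 8*p^2 - 2*p + 2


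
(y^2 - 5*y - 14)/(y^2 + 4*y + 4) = (y - 7)/(y + 2)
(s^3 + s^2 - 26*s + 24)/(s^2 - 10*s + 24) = (s^2 + 5*s - 6)/(s - 6)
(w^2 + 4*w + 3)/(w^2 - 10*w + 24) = (w^2 + 4*w + 3)/(w^2 - 10*w + 24)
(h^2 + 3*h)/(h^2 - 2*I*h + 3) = h*(h + 3)/(h^2 - 2*I*h + 3)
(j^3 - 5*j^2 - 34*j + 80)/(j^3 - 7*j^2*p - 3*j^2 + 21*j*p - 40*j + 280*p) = (2 - j)/(-j + 7*p)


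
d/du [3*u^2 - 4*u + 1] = 6*u - 4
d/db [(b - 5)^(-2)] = -2/(b - 5)^3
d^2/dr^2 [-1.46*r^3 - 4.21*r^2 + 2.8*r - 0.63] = -8.76*r - 8.42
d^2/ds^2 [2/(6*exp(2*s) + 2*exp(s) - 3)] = 4*(4*(6*exp(s) + 1)^2*exp(s) - (12*exp(s) + 1)*(6*exp(2*s) + 2*exp(s) - 3))*exp(s)/(6*exp(2*s) + 2*exp(s) - 3)^3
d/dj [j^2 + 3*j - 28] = 2*j + 3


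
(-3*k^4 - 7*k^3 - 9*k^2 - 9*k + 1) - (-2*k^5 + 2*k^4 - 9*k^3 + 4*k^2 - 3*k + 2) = 2*k^5 - 5*k^4 + 2*k^3 - 13*k^2 - 6*k - 1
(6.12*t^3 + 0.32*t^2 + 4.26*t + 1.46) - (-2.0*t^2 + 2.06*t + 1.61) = 6.12*t^3 + 2.32*t^2 + 2.2*t - 0.15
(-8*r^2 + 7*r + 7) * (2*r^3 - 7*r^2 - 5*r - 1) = -16*r^5 + 70*r^4 + 5*r^3 - 76*r^2 - 42*r - 7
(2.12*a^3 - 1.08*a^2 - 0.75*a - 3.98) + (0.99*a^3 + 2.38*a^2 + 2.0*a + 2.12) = 3.11*a^3 + 1.3*a^2 + 1.25*a - 1.86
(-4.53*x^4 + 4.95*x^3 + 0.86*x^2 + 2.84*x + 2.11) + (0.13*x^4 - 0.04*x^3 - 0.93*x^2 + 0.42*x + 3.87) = -4.4*x^4 + 4.91*x^3 - 0.0700000000000001*x^2 + 3.26*x + 5.98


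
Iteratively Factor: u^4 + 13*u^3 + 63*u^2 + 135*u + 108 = (u + 3)*(u^3 + 10*u^2 + 33*u + 36) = (u + 3)^2*(u^2 + 7*u + 12) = (u + 3)^3*(u + 4)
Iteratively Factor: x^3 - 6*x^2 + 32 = (x - 4)*(x^2 - 2*x - 8) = (x - 4)*(x + 2)*(x - 4)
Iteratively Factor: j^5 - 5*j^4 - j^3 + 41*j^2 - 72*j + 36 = (j - 3)*(j^4 - 2*j^3 - 7*j^2 + 20*j - 12) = (j - 3)*(j + 3)*(j^3 - 5*j^2 + 8*j - 4) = (j - 3)*(j - 2)*(j + 3)*(j^2 - 3*j + 2) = (j - 3)*(j - 2)*(j - 1)*(j + 3)*(j - 2)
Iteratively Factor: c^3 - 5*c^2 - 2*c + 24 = (c - 4)*(c^2 - c - 6) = (c - 4)*(c + 2)*(c - 3)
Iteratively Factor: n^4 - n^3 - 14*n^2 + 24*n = (n - 2)*(n^3 + n^2 - 12*n) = (n - 3)*(n - 2)*(n^2 + 4*n) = n*(n - 3)*(n - 2)*(n + 4)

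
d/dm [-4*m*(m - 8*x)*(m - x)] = -12*m^2 + 72*m*x - 32*x^2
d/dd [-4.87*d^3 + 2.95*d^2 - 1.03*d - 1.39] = -14.61*d^2 + 5.9*d - 1.03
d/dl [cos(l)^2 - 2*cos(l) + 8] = 2*(1 - cos(l))*sin(l)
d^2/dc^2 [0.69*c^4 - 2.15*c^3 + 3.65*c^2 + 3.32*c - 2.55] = 8.28*c^2 - 12.9*c + 7.3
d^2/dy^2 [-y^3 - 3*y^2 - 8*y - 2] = -6*y - 6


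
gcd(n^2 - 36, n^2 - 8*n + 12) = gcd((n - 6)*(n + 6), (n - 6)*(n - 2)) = n - 6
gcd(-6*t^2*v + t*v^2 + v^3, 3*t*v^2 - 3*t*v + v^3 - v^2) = 3*t*v + v^2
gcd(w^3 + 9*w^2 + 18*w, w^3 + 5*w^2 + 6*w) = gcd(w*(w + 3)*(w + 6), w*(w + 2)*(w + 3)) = w^2 + 3*w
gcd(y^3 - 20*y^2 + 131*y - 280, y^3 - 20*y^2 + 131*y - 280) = y^3 - 20*y^2 + 131*y - 280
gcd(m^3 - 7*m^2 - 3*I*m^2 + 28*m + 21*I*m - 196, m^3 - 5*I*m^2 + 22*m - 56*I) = m^2 - 3*I*m + 28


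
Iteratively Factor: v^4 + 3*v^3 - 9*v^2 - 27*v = (v + 3)*(v^3 - 9*v) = (v + 3)^2*(v^2 - 3*v) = (v - 3)*(v + 3)^2*(v)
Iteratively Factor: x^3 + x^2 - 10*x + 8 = (x - 2)*(x^2 + 3*x - 4) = (x - 2)*(x - 1)*(x + 4)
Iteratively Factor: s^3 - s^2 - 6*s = (s - 3)*(s^2 + 2*s) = (s - 3)*(s + 2)*(s)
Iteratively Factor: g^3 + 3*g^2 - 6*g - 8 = (g + 4)*(g^2 - g - 2) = (g + 1)*(g + 4)*(g - 2)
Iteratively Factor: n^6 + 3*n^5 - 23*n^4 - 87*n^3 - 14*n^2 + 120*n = (n)*(n^5 + 3*n^4 - 23*n^3 - 87*n^2 - 14*n + 120) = n*(n + 4)*(n^4 - n^3 - 19*n^2 - 11*n + 30) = n*(n + 2)*(n + 4)*(n^3 - 3*n^2 - 13*n + 15) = n*(n + 2)*(n + 3)*(n + 4)*(n^2 - 6*n + 5) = n*(n - 1)*(n + 2)*(n + 3)*(n + 4)*(n - 5)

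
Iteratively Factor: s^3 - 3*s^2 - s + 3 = (s + 1)*(s^2 - 4*s + 3) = (s - 3)*(s + 1)*(s - 1)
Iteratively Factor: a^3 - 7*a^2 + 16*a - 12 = (a - 2)*(a^2 - 5*a + 6) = (a - 3)*(a - 2)*(a - 2)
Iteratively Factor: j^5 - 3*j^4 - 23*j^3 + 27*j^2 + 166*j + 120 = (j - 5)*(j^4 + 2*j^3 - 13*j^2 - 38*j - 24) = (j - 5)*(j + 1)*(j^3 + j^2 - 14*j - 24) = (j - 5)*(j + 1)*(j + 2)*(j^2 - j - 12) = (j - 5)*(j - 4)*(j + 1)*(j + 2)*(j + 3)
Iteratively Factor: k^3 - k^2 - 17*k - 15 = (k + 3)*(k^2 - 4*k - 5) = (k + 1)*(k + 3)*(k - 5)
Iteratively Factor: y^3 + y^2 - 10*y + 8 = (y - 2)*(y^2 + 3*y - 4) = (y - 2)*(y + 4)*(y - 1)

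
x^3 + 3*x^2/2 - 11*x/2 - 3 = (x - 2)*(x + 1/2)*(x + 3)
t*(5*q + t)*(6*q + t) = 30*q^2*t + 11*q*t^2 + t^3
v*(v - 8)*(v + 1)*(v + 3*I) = v^4 - 7*v^3 + 3*I*v^3 - 8*v^2 - 21*I*v^2 - 24*I*v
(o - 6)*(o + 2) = o^2 - 4*o - 12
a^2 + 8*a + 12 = (a + 2)*(a + 6)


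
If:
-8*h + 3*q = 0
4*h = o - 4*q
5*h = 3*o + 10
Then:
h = -10/39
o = -440/117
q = -80/117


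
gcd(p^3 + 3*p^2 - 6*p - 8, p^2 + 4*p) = p + 4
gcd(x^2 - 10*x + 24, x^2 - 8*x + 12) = x - 6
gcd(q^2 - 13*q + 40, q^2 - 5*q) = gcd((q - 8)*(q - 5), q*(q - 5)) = q - 5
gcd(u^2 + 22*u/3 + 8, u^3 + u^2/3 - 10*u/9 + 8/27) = u + 4/3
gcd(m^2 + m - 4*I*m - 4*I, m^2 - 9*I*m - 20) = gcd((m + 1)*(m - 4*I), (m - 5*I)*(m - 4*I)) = m - 4*I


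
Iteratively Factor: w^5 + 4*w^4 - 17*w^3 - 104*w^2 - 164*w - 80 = (w + 2)*(w^4 + 2*w^3 - 21*w^2 - 62*w - 40) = (w + 2)*(w + 4)*(w^3 - 2*w^2 - 13*w - 10) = (w - 5)*(w + 2)*(w + 4)*(w^2 + 3*w + 2) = (w - 5)*(w + 1)*(w + 2)*(w + 4)*(w + 2)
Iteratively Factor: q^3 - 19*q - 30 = (q + 2)*(q^2 - 2*q - 15) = (q - 5)*(q + 2)*(q + 3)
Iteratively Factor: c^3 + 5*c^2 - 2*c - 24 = (c + 4)*(c^2 + c - 6) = (c - 2)*(c + 4)*(c + 3)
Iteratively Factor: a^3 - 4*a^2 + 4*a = (a - 2)*(a^2 - 2*a) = a*(a - 2)*(a - 2)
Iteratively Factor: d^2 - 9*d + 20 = (d - 4)*(d - 5)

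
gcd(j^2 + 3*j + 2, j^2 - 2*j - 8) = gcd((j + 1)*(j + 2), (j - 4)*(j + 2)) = j + 2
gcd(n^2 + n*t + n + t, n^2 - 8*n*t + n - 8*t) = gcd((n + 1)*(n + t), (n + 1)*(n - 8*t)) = n + 1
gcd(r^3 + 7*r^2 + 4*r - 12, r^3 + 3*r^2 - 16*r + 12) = r^2 + 5*r - 6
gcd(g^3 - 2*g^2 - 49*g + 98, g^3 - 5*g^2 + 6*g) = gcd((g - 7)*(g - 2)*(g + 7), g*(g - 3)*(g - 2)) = g - 2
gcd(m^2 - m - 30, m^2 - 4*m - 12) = m - 6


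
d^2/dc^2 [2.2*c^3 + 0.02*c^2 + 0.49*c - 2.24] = 13.2*c + 0.04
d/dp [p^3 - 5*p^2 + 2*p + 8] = 3*p^2 - 10*p + 2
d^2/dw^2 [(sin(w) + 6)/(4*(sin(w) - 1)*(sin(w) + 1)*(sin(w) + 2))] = (-15*(1 - cos(w)^2)^2 - sin(w)^5 + 69*sin(w)*cos(w)^2/2 - 85*sin(w)/2 + 22*cos(w)^2 - 36)/((sin(w) + 2)^3*cos(w)^4)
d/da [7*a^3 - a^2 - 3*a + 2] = 21*a^2 - 2*a - 3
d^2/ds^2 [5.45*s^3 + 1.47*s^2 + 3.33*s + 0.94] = 32.7*s + 2.94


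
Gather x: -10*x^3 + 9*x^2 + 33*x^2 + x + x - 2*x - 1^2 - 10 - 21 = -10*x^3 + 42*x^2 - 32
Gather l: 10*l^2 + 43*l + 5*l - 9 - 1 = 10*l^2 + 48*l - 10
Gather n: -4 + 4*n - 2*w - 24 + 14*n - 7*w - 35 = 18*n - 9*w - 63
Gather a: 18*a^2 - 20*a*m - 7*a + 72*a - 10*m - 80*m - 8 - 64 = 18*a^2 + a*(65 - 20*m) - 90*m - 72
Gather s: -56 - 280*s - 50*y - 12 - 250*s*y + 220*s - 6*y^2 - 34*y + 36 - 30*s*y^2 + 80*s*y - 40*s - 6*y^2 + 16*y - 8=s*(-30*y^2 - 170*y - 100) - 12*y^2 - 68*y - 40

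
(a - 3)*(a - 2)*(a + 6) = a^3 + a^2 - 24*a + 36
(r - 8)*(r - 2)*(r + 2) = r^3 - 8*r^2 - 4*r + 32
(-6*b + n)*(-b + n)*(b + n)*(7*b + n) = 42*b^4 - b^3*n - 43*b^2*n^2 + b*n^3 + n^4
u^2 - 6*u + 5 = (u - 5)*(u - 1)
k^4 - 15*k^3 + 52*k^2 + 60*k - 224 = (k - 8)*(k - 7)*(k - 2)*(k + 2)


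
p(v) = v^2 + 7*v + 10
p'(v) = 2*v + 7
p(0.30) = 12.19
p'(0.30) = 7.60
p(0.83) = 16.50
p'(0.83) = 8.66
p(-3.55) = -2.25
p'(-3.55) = -0.10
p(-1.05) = 3.75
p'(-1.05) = 4.90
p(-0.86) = 4.72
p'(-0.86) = 5.28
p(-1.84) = 0.51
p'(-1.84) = 3.32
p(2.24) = 30.70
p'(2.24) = 11.48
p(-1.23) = 2.90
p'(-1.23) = 4.54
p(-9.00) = 28.00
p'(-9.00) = -11.00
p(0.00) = 10.00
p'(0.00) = 7.00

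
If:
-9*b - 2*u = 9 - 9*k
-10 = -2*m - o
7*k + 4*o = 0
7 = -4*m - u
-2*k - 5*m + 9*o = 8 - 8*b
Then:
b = 3741/569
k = 504/569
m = 3286/569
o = -882/569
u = -17127/569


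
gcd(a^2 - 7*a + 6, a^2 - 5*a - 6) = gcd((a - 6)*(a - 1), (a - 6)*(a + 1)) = a - 6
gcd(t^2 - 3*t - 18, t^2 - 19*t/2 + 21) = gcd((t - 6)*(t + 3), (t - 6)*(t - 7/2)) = t - 6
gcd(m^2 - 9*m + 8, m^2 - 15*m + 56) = m - 8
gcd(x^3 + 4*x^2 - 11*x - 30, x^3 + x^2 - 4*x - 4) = x + 2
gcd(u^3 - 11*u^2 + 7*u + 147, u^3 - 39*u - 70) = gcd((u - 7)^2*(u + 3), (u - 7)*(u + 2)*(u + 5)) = u - 7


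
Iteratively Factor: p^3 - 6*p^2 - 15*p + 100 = (p + 4)*(p^2 - 10*p + 25) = (p - 5)*(p + 4)*(p - 5)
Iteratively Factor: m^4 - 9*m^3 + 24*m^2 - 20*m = (m - 5)*(m^3 - 4*m^2 + 4*m) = (m - 5)*(m - 2)*(m^2 - 2*m) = (m - 5)*(m - 2)^2*(m)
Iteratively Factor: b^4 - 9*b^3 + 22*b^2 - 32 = (b - 4)*(b^3 - 5*b^2 + 2*b + 8) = (b - 4)^2*(b^2 - b - 2) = (b - 4)^2*(b - 2)*(b + 1)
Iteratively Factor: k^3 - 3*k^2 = (k)*(k^2 - 3*k) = k*(k - 3)*(k)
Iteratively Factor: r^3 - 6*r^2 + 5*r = (r - 1)*(r^2 - 5*r) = (r - 5)*(r - 1)*(r)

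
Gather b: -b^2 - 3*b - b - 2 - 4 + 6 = -b^2 - 4*b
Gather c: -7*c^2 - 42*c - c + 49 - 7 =-7*c^2 - 43*c + 42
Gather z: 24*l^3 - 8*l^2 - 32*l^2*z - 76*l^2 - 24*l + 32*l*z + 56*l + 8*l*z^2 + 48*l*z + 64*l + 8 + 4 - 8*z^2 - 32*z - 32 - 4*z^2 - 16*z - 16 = 24*l^3 - 84*l^2 + 96*l + z^2*(8*l - 12) + z*(-32*l^2 + 80*l - 48) - 36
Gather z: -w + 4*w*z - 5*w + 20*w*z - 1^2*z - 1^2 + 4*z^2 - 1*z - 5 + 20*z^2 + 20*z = -6*w + 24*z^2 + z*(24*w + 18) - 6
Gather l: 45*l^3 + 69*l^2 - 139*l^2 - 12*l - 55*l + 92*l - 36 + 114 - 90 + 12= 45*l^3 - 70*l^2 + 25*l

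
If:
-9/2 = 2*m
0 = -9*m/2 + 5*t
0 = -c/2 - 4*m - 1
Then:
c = 16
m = -9/4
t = -81/40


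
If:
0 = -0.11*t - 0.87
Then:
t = -7.91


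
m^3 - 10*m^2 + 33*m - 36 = (m - 4)*(m - 3)^2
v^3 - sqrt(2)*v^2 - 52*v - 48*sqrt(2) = (v - 6*sqrt(2))*(v + sqrt(2))*(v + 4*sqrt(2))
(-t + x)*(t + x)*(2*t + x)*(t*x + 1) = -2*t^4*x - t^3*x^2 - 2*t^3 + 2*t^2*x^3 - t^2*x + t*x^4 + 2*t*x^2 + x^3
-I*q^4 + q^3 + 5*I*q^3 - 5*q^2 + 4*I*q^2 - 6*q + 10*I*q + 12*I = (q - 6)*(q - I)*(q + 2*I)*(-I*q - I)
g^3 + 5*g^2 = g^2*(g + 5)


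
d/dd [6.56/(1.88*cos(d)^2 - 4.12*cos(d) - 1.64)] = (24.6656*cos(d) - 27.0272)*sin(d)/(-1.88*cos(d)^2 + 4.12*cos(d) + 1.64)^2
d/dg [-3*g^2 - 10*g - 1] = -6*g - 10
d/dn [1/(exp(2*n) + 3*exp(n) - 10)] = (-2*exp(n) - 3)*exp(n)/(exp(2*n) + 3*exp(n) - 10)^2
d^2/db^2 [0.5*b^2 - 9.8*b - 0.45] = 1.00000000000000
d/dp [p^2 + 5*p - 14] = 2*p + 5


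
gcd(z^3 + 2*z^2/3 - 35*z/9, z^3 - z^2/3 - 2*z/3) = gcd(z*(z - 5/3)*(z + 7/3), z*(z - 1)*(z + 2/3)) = z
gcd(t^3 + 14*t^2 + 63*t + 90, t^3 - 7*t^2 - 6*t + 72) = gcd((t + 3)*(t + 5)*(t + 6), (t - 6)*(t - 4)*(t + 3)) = t + 3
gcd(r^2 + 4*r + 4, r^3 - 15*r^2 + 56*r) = 1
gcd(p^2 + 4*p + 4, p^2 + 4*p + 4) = p^2 + 4*p + 4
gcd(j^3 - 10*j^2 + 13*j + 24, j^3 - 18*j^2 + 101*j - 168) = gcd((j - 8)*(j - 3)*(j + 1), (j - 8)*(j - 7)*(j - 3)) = j^2 - 11*j + 24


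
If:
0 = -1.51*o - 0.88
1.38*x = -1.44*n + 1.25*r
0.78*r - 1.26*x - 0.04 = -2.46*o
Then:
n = 0.443910256410256*x + 1.64000443387861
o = -0.58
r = 1.61538461538462*x + 1.88928510782815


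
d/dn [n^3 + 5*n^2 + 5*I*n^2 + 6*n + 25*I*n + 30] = 3*n^2 + 10*n*(1 + I) + 6 + 25*I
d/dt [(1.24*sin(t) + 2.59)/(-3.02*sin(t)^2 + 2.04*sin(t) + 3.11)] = (3.7448*sin(t)^2 + 15.6436*sin(t) - 1.4272)*cos(t)/(9.1204*sin(t)^4 - 12.3216*sin(t)^3 - 14.6228*sin(t)^2 + 12.6888*sin(t) + 9.6721)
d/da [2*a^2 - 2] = 4*a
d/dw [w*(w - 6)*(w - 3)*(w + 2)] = 4*w^3 - 21*w^2 + 36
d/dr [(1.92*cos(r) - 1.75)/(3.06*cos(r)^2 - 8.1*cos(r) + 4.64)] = (5.8752*cos(r)^2 - 10.71*cos(r) + 5.2662)*sin(r)/(9.3636*cos(r)^4 - 49.572*cos(r)^3 + 94.0068*cos(r)^2 - 75.168*cos(r) + 21.5296)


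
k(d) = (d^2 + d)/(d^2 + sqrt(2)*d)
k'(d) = (-2*d - sqrt(2))*(d^2 + d)/(d^2 + sqrt(2)*d)^2 + (2*d + 1)/(d^2 + sqrt(2)*d)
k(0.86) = 0.82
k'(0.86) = 0.08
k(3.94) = 0.92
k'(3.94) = 0.01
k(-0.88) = 0.22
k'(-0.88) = 1.45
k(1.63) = 0.86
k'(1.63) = 0.04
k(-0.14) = 0.67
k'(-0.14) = 0.26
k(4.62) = 0.93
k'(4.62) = 0.01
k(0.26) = 0.75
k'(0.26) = 0.15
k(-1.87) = 1.91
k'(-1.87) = 1.99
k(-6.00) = 1.09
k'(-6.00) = 0.02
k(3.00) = 0.91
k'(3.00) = 0.02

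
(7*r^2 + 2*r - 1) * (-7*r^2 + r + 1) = -49*r^4 - 7*r^3 + 16*r^2 + r - 1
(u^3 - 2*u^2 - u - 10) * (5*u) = 5*u^4 - 10*u^3 - 5*u^2 - 50*u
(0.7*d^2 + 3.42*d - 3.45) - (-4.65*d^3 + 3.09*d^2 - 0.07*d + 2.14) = 4.65*d^3 - 2.39*d^2 + 3.49*d - 5.59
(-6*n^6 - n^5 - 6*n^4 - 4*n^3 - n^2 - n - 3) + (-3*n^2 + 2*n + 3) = -6*n^6 - n^5 - 6*n^4 - 4*n^3 - 4*n^2 + n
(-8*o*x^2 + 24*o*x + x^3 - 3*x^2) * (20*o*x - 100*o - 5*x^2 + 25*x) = -160*o^2*x^3 + 1280*o^2*x^2 - 2400*o^2*x + 60*o*x^4 - 480*o*x^3 + 900*o*x^2 - 5*x^5 + 40*x^4 - 75*x^3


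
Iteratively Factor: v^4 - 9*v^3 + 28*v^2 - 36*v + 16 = (v - 4)*(v^3 - 5*v^2 + 8*v - 4) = (v - 4)*(v - 1)*(v^2 - 4*v + 4) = (v - 4)*(v - 2)*(v - 1)*(v - 2)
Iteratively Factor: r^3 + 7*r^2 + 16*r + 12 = (r + 2)*(r^2 + 5*r + 6) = (r + 2)*(r + 3)*(r + 2)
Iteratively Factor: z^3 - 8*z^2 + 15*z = (z)*(z^2 - 8*z + 15) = z*(z - 5)*(z - 3)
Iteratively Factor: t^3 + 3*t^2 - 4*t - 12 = (t + 2)*(t^2 + t - 6) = (t - 2)*(t + 2)*(t + 3)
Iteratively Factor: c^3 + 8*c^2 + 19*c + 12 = (c + 1)*(c^2 + 7*c + 12) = (c + 1)*(c + 3)*(c + 4)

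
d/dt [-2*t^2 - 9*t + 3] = -4*t - 9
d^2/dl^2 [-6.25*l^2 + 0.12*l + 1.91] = -12.5000000000000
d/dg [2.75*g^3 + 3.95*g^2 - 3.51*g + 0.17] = 8.25*g^2 + 7.9*g - 3.51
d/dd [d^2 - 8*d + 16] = 2*d - 8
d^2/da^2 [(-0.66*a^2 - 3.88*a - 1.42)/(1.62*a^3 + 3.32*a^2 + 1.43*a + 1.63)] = (-3.464208*a^6 - 61.0960319999999*a^5 - 160.755192*a^4 - 159.08828*a^3 + 30.727992*a^2 + 108.030408*a + 24.142104)/(4.251528*a^9 + 26.139024*a^8 + 64.82754*a^7 + 95.574356*a^6 + 109.825062*a^5 + 96.923088*a^4 + 62.268269*a^3 + 36.462285*a^2 + 11.398101*a + 4.330747)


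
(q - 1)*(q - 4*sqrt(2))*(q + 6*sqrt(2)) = q^3 - q^2 + 2*sqrt(2)*q^2 - 48*q - 2*sqrt(2)*q + 48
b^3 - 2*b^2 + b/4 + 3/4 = (b - 3/2)*(b - 1)*(b + 1/2)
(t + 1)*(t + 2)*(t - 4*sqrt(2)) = t^3 - 4*sqrt(2)*t^2 + 3*t^2 - 12*sqrt(2)*t + 2*t - 8*sqrt(2)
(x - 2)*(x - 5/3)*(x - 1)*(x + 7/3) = x^4 - 7*x^3/3 - 35*x^2/9 + 13*x - 70/9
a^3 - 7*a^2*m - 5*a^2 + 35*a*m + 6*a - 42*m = (a - 3)*(a - 2)*(a - 7*m)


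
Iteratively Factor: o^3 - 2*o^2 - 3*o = (o - 3)*(o^2 + o) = o*(o - 3)*(o + 1)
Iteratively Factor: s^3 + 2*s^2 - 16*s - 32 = (s + 4)*(s^2 - 2*s - 8) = (s - 4)*(s + 4)*(s + 2)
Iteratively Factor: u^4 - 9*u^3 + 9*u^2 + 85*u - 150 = (u - 5)*(u^3 - 4*u^2 - 11*u + 30) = (u - 5)^2*(u^2 + u - 6) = (u - 5)^2*(u - 2)*(u + 3)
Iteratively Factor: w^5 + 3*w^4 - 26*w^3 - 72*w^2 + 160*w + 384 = (w - 4)*(w^4 + 7*w^3 + 2*w^2 - 64*w - 96) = (w - 4)*(w + 2)*(w^3 + 5*w^2 - 8*w - 48) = (w - 4)*(w - 3)*(w + 2)*(w^2 + 8*w + 16) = (w - 4)*(w - 3)*(w + 2)*(w + 4)*(w + 4)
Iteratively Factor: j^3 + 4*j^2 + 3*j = (j + 1)*(j^2 + 3*j) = (j + 1)*(j + 3)*(j)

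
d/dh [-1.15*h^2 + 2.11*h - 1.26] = 2.11 - 2.3*h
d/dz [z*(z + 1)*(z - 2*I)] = 3*z^2 + z*(2 - 4*I) - 2*I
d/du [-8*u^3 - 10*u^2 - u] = -24*u^2 - 20*u - 1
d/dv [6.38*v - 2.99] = 6.38000000000000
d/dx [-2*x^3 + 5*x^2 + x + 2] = -6*x^2 + 10*x + 1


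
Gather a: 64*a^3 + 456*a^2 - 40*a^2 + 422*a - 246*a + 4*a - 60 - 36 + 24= 64*a^3 + 416*a^2 + 180*a - 72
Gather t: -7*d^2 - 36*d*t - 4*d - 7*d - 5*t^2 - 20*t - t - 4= -7*d^2 - 11*d - 5*t^2 + t*(-36*d - 21) - 4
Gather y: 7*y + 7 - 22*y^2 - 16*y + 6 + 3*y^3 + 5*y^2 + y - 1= 3*y^3 - 17*y^2 - 8*y + 12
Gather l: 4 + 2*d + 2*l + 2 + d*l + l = 2*d + l*(d + 3) + 6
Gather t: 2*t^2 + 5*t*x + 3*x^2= 2*t^2 + 5*t*x + 3*x^2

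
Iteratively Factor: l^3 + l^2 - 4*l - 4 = (l - 2)*(l^2 + 3*l + 2) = (l - 2)*(l + 2)*(l + 1)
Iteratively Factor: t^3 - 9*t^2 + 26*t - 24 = (t - 2)*(t^2 - 7*t + 12) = (t - 3)*(t - 2)*(t - 4)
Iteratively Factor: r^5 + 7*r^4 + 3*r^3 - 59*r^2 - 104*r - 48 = (r + 1)*(r^4 + 6*r^3 - 3*r^2 - 56*r - 48) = (r + 1)*(r + 4)*(r^3 + 2*r^2 - 11*r - 12) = (r + 1)^2*(r + 4)*(r^2 + r - 12) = (r + 1)^2*(r + 4)^2*(r - 3)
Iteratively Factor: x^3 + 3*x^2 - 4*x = (x - 1)*(x^2 + 4*x) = (x - 1)*(x + 4)*(x)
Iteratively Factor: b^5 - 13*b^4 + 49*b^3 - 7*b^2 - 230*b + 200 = (b + 2)*(b^4 - 15*b^3 + 79*b^2 - 165*b + 100) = (b - 4)*(b + 2)*(b^3 - 11*b^2 + 35*b - 25) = (b - 4)*(b - 1)*(b + 2)*(b^2 - 10*b + 25) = (b - 5)*(b - 4)*(b - 1)*(b + 2)*(b - 5)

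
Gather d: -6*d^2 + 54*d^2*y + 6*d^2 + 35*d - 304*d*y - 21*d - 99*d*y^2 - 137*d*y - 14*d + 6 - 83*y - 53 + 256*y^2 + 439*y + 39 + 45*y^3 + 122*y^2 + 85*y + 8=54*d^2*y + d*(-99*y^2 - 441*y) + 45*y^3 + 378*y^2 + 441*y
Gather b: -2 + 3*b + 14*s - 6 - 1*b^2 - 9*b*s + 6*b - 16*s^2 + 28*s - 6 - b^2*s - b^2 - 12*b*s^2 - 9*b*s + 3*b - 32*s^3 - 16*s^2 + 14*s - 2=b^2*(-s - 2) + b*(-12*s^2 - 18*s + 12) - 32*s^3 - 32*s^2 + 56*s - 16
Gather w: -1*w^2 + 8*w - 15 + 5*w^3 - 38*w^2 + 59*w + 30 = 5*w^3 - 39*w^2 + 67*w + 15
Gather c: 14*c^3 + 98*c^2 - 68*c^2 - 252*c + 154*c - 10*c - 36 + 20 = 14*c^3 + 30*c^2 - 108*c - 16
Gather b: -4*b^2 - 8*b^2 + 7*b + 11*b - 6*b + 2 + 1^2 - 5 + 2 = -12*b^2 + 12*b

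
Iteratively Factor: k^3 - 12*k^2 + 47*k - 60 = (k - 4)*(k^2 - 8*k + 15) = (k - 5)*(k - 4)*(k - 3)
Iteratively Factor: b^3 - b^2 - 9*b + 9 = (b - 1)*(b^2 - 9) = (b - 3)*(b - 1)*(b + 3)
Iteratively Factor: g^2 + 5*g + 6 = (g + 3)*(g + 2)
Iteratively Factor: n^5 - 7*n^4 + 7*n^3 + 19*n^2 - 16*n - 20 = (n - 2)*(n^4 - 5*n^3 - 3*n^2 + 13*n + 10) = (n - 2)*(n + 1)*(n^3 - 6*n^2 + 3*n + 10) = (n - 2)^2*(n + 1)*(n^2 - 4*n - 5) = (n - 2)^2*(n + 1)^2*(n - 5)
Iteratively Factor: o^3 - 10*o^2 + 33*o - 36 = (o - 3)*(o^2 - 7*o + 12) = (o - 3)^2*(o - 4)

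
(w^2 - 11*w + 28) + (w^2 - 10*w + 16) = 2*w^2 - 21*w + 44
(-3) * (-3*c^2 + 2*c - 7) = 9*c^2 - 6*c + 21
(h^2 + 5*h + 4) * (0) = 0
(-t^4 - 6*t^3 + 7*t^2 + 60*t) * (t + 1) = -t^5 - 7*t^4 + t^3 + 67*t^2 + 60*t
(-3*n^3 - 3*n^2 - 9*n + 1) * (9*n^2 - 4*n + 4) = -27*n^5 - 15*n^4 - 81*n^3 + 33*n^2 - 40*n + 4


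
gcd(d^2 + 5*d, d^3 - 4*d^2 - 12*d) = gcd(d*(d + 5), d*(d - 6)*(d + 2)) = d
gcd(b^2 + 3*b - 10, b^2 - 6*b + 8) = b - 2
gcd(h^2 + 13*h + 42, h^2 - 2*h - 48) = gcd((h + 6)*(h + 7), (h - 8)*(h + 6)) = h + 6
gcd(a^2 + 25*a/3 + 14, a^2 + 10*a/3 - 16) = a + 6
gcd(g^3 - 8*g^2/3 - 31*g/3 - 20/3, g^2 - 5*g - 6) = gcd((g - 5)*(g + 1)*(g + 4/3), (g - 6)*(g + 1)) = g + 1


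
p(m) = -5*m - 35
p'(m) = -5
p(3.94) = -54.70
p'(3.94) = -5.00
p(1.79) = -43.95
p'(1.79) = -5.00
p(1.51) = -42.55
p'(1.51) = -5.00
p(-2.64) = -21.80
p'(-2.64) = -5.00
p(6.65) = -68.25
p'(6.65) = -5.00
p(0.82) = -39.10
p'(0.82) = -5.00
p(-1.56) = -27.20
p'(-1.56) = -5.00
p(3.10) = -50.50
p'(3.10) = -5.00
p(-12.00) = 25.00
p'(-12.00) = -5.00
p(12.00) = -95.00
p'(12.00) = -5.00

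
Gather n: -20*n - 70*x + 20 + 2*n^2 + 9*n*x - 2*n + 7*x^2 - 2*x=2*n^2 + n*(9*x - 22) + 7*x^2 - 72*x + 20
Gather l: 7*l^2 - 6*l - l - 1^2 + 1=7*l^2 - 7*l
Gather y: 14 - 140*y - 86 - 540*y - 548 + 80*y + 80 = -600*y - 540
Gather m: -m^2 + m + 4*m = -m^2 + 5*m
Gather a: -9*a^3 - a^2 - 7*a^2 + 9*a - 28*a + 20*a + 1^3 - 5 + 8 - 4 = -9*a^3 - 8*a^2 + a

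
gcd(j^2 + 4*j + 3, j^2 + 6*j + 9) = j + 3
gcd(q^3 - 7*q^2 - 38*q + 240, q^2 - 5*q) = q - 5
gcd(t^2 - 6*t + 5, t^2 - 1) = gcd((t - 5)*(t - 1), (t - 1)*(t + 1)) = t - 1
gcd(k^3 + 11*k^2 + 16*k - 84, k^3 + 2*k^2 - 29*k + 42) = k^2 + 5*k - 14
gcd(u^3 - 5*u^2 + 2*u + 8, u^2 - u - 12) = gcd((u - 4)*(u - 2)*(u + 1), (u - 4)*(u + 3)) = u - 4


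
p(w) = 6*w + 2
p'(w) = 6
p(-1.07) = -4.42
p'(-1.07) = 6.00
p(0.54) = 5.24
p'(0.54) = 6.00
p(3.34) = 22.04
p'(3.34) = 6.00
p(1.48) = 10.88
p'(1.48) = 6.00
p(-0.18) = 0.92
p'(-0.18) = 6.00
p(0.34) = 4.04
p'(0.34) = 6.00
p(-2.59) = -13.54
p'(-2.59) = 6.00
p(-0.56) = -1.36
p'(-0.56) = 6.00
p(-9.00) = -52.00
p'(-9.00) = 6.00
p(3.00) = 20.00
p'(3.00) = 6.00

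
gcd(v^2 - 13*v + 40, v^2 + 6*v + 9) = 1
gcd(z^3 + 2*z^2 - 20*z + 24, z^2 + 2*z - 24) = z + 6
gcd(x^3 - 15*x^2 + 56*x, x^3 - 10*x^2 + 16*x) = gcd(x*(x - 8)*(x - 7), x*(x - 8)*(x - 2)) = x^2 - 8*x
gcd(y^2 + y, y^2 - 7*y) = y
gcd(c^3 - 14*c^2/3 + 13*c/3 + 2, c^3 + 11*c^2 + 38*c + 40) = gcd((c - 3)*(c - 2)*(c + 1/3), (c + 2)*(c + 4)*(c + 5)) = 1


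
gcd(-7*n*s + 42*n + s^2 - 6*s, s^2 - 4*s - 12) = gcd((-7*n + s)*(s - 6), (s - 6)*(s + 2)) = s - 6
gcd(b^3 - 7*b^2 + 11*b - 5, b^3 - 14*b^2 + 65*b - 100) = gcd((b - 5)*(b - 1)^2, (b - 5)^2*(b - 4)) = b - 5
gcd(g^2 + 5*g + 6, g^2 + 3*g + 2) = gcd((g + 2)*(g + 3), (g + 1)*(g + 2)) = g + 2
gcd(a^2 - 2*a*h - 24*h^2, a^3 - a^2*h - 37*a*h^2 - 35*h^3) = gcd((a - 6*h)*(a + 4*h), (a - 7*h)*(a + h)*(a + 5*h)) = 1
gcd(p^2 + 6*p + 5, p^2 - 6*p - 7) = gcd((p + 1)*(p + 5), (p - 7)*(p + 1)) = p + 1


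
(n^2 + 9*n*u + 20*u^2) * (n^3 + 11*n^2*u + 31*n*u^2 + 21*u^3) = n^5 + 20*n^4*u + 150*n^3*u^2 + 520*n^2*u^3 + 809*n*u^4 + 420*u^5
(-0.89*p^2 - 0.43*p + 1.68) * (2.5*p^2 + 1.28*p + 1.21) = -2.225*p^4 - 2.2142*p^3 + 2.5727*p^2 + 1.6301*p + 2.0328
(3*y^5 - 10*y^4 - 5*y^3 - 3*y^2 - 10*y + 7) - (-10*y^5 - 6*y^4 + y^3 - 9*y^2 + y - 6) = 13*y^5 - 4*y^4 - 6*y^3 + 6*y^2 - 11*y + 13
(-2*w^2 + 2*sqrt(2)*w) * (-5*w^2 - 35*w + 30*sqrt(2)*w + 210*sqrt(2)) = 10*w^4 - 70*sqrt(2)*w^3 + 70*w^3 - 490*sqrt(2)*w^2 + 120*w^2 + 840*w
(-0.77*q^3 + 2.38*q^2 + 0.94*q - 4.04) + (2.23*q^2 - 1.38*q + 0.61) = -0.77*q^3 + 4.61*q^2 - 0.44*q - 3.43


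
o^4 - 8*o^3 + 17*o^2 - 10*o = o*(o - 5)*(o - 2)*(o - 1)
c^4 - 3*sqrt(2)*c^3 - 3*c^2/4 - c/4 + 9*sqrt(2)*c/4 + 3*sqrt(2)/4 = (c - 1)*(c + 1/2)^2*(c - 3*sqrt(2))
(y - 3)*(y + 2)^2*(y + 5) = y^4 + 6*y^3 - 3*y^2 - 52*y - 60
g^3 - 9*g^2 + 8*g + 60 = (g - 6)*(g - 5)*(g + 2)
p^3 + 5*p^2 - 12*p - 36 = (p - 3)*(p + 2)*(p + 6)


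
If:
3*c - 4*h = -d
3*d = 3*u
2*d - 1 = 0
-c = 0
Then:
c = 0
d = 1/2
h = 1/8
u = 1/2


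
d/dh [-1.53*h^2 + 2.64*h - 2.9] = 2.64 - 3.06*h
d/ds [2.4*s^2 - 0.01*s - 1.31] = 4.8*s - 0.01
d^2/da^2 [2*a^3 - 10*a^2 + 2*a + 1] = 12*a - 20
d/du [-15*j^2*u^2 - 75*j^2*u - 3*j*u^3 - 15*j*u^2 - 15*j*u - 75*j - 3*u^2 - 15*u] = -30*j^2*u - 75*j^2 - 9*j*u^2 - 30*j*u - 15*j - 6*u - 15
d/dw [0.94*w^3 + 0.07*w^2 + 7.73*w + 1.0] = 2.82*w^2 + 0.14*w + 7.73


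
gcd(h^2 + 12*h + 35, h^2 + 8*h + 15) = h + 5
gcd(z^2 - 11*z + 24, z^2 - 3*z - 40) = z - 8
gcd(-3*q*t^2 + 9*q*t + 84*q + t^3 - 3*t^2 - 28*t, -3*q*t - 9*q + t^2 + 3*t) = 3*q - t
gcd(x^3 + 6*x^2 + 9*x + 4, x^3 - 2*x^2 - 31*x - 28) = x^2 + 5*x + 4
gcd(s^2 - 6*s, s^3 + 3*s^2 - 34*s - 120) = s - 6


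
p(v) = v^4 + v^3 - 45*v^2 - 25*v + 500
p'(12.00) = 6239.00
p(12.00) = 16184.00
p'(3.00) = -160.00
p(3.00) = 128.00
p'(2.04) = -162.16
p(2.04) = 287.54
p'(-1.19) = 79.61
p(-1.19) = 466.35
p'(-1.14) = 75.57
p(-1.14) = 470.23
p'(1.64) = -146.89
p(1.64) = 349.61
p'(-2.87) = 163.45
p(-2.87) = 245.30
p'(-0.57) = 26.53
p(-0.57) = 499.55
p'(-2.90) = 163.67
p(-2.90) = 240.39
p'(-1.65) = 113.70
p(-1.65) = 421.66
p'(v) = 4*v^3 + 3*v^2 - 90*v - 25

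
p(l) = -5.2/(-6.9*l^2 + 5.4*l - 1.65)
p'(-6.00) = 0.01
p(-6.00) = 0.02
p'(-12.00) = 0.00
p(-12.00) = 0.00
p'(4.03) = -0.03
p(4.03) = 0.06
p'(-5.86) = 0.01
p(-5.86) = 0.02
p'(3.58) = -0.05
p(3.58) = 0.07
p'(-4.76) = 0.01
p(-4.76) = 0.03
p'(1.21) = -2.16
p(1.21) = 1.00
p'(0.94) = -5.52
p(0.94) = 1.95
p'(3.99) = -0.03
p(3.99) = 0.06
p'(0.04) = 12.07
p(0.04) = 3.60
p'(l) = -5.2*(13.8*l - 5.4)/(-6.9*l^2 + 5.4*l - 1.65)^2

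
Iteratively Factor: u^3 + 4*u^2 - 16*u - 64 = (u + 4)*(u^2 - 16) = (u - 4)*(u + 4)*(u + 4)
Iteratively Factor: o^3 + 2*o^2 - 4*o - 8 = (o + 2)*(o^2 - 4) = (o - 2)*(o + 2)*(o + 2)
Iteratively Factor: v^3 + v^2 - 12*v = (v - 3)*(v^2 + 4*v) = (v - 3)*(v + 4)*(v)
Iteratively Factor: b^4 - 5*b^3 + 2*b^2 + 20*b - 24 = (b - 2)*(b^3 - 3*b^2 - 4*b + 12) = (b - 3)*(b - 2)*(b^2 - 4) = (b - 3)*(b - 2)*(b + 2)*(b - 2)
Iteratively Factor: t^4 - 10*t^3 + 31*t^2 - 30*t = (t - 2)*(t^3 - 8*t^2 + 15*t) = (t - 5)*(t - 2)*(t^2 - 3*t) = t*(t - 5)*(t - 2)*(t - 3)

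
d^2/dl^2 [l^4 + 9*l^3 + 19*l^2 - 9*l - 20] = 12*l^2 + 54*l + 38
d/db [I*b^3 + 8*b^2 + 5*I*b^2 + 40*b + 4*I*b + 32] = 3*I*b^2 + b*(16 + 10*I) + 40 + 4*I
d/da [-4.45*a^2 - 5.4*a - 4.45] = -8.9*a - 5.4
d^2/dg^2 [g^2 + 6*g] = 2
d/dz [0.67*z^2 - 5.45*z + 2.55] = 1.34*z - 5.45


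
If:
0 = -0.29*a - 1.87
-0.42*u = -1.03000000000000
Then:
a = -6.45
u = 2.45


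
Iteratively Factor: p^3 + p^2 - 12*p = (p + 4)*(p^2 - 3*p) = (p - 3)*(p + 4)*(p)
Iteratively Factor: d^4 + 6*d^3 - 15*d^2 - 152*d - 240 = (d + 4)*(d^3 + 2*d^2 - 23*d - 60) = (d - 5)*(d + 4)*(d^2 + 7*d + 12) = (d - 5)*(d + 3)*(d + 4)*(d + 4)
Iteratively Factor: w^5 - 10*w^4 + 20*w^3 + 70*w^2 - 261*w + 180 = (w + 3)*(w^4 - 13*w^3 + 59*w^2 - 107*w + 60) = (w - 5)*(w + 3)*(w^3 - 8*w^2 + 19*w - 12) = (w - 5)*(w - 4)*(w + 3)*(w^2 - 4*w + 3) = (w - 5)*(w - 4)*(w - 1)*(w + 3)*(w - 3)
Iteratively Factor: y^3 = (y)*(y^2) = y^2*(y)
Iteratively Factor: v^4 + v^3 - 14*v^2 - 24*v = (v + 2)*(v^3 - v^2 - 12*v) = (v + 2)*(v + 3)*(v^2 - 4*v) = (v - 4)*(v + 2)*(v + 3)*(v)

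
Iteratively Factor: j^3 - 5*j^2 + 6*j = (j - 3)*(j^2 - 2*j) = (j - 3)*(j - 2)*(j)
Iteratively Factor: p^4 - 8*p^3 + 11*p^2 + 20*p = (p - 4)*(p^3 - 4*p^2 - 5*p) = p*(p - 4)*(p^2 - 4*p - 5) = p*(p - 4)*(p + 1)*(p - 5)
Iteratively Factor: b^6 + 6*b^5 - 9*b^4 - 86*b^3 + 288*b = (b + 4)*(b^5 + 2*b^4 - 17*b^3 - 18*b^2 + 72*b) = (b + 4)^2*(b^4 - 2*b^3 - 9*b^2 + 18*b) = b*(b + 4)^2*(b^3 - 2*b^2 - 9*b + 18) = b*(b - 3)*(b + 4)^2*(b^2 + b - 6) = b*(b - 3)*(b - 2)*(b + 4)^2*(b + 3)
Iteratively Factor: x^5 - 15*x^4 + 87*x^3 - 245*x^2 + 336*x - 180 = (x - 3)*(x^4 - 12*x^3 + 51*x^2 - 92*x + 60) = (x - 3)^2*(x^3 - 9*x^2 + 24*x - 20) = (x - 3)^2*(x - 2)*(x^2 - 7*x + 10) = (x - 3)^2*(x - 2)^2*(x - 5)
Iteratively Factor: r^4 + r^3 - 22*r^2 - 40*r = (r + 2)*(r^3 - r^2 - 20*r) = (r + 2)*(r + 4)*(r^2 - 5*r) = r*(r + 2)*(r + 4)*(r - 5)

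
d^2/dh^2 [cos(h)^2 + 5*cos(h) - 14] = -5*cos(h) - 2*cos(2*h)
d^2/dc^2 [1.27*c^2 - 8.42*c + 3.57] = 2.54000000000000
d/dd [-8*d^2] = -16*d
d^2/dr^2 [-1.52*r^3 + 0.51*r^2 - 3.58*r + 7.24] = 1.02 - 9.12*r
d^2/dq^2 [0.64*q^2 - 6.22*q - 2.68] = 1.28000000000000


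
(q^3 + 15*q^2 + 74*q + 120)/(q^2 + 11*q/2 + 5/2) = 2*(q^2 + 10*q + 24)/(2*q + 1)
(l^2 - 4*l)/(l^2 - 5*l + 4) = l/(l - 1)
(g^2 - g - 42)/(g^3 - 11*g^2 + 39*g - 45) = (g^2 - g - 42)/(g^3 - 11*g^2 + 39*g - 45)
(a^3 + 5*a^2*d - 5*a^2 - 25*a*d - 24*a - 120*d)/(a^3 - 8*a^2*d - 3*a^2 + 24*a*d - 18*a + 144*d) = (a^2 + 5*a*d - 8*a - 40*d)/(a^2 - 8*a*d - 6*a + 48*d)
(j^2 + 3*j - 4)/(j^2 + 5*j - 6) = (j + 4)/(j + 6)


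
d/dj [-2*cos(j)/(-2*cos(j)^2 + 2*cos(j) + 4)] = (cos(j)^2 + 2)*sin(j)/(sin(j)^2 + cos(j) + 1)^2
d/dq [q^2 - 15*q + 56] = 2*q - 15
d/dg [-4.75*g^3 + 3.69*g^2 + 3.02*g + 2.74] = -14.25*g^2 + 7.38*g + 3.02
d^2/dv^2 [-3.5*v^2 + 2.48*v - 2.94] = -7.00000000000000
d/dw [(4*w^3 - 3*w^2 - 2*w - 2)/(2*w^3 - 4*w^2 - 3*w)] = (-10*w^4 - 16*w^3 + 13*w^2 - 16*w - 6)/(w^2*(4*w^4 - 16*w^3 + 4*w^2 + 24*w + 9))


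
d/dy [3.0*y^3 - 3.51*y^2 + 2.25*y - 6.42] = 9.0*y^2 - 7.02*y + 2.25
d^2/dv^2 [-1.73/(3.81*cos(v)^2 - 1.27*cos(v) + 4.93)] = (100.451412*(1 - cos(v)^2)^2 - 25.112853*cos(v)^3 - 76.9644130000001*cos(v)^2 + 61.057409*cos(v) - 41.041828)/(3.81*cos(v)^2 - 1.27*cos(v) + 4.93)^3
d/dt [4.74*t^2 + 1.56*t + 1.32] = 9.48*t + 1.56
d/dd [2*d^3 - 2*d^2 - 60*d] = 6*d^2 - 4*d - 60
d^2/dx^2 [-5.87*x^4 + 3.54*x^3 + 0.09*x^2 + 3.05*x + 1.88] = -70.44*x^2 + 21.24*x + 0.18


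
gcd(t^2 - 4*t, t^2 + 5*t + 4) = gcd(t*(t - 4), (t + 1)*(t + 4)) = 1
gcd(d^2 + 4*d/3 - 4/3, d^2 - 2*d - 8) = d + 2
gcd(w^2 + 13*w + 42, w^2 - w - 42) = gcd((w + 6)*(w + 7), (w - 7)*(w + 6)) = w + 6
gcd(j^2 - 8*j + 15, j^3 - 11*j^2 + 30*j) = j - 5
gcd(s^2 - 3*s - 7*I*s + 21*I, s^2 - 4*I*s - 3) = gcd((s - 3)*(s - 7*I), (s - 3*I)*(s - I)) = 1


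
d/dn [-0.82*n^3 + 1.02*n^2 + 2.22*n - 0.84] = -2.46*n^2 + 2.04*n + 2.22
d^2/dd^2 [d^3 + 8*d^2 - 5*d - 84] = 6*d + 16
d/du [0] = 0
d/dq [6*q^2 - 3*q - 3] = 12*q - 3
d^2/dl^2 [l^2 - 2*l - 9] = 2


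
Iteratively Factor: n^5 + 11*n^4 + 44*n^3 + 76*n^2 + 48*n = (n + 4)*(n^4 + 7*n^3 + 16*n^2 + 12*n) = n*(n + 4)*(n^3 + 7*n^2 + 16*n + 12) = n*(n + 2)*(n + 4)*(n^2 + 5*n + 6) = n*(n + 2)*(n + 3)*(n + 4)*(n + 2)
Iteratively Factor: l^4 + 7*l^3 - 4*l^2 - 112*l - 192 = (l + 3)*(l^3 + 4*l^2 - 16*l - 64) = (l - 4)*(l + 3)*(l^2 + 8*l + 16) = (l - 4)*(l + 3)*(l + 4)*(l + 4)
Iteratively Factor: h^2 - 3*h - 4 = (h + 1)*(h - 4)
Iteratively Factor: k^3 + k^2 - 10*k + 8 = (k - 2)*(k^2 + 3*k - 4) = (k - 2)*(k + 4)*(k - 1)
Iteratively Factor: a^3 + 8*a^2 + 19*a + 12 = (a + 1)*(a^2 + 7*a + 12) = (a + 1)*(a + 3)*(a + 4)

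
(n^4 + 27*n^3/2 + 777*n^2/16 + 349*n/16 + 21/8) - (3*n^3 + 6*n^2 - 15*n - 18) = n^4 + 21*n^3/2 + 681*n^2/16 + 589*n/16 + 165/8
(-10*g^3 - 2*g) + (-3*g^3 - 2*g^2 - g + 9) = -13*g^3 - 2*g^2 - 3*g + 9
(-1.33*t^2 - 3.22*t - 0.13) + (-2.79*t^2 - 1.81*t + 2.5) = -4.12*t^2 - 5.03*t + 2.37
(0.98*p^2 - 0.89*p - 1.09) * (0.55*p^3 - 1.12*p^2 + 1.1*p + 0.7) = 0.539*p^5 - 1.5871*p^4 + 1.4753*p^3 + 0.9278*p^2 - 1.822*p - 0.763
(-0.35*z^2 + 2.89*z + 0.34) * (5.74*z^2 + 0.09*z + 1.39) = -2.009*z^4 + 16.5571*z^3 + 1.7252*z^2 + 4.0477*z + 0.4726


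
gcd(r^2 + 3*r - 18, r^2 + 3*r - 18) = r^2 + 3*r - 18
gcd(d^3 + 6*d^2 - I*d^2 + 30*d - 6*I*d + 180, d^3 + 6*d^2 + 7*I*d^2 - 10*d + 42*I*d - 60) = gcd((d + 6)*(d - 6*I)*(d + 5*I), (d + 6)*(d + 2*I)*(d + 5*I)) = d^2 + d*(6 + 5*I) + 30*I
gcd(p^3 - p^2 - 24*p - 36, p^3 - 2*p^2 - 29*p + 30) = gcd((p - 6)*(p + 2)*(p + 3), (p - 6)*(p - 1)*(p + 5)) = p - 6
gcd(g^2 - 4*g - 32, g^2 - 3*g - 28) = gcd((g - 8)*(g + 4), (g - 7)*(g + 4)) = g + 4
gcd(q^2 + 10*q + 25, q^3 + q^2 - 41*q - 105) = q + 5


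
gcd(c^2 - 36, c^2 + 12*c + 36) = c + 6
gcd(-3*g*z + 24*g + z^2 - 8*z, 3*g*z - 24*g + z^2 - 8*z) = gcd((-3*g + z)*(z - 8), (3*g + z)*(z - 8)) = z - 8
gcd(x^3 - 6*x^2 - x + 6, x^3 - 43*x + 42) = x^2 - 7*x + 6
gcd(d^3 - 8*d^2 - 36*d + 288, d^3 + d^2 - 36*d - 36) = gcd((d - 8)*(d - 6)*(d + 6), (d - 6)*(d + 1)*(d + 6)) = d^2 - 36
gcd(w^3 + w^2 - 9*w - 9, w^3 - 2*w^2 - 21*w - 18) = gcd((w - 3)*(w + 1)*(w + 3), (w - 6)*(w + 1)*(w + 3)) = w^2 + 4*w + 3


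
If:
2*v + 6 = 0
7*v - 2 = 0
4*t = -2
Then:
No Solution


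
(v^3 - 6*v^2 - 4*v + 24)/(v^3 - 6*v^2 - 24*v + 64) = (v^2 - 4*v - 12)/(v^2 - 4*v - 32)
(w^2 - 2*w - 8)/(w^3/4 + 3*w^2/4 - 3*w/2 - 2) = 4*(w^2 - 2*w - 8)/(w^3 + 3*w^2 - 6*w - 8)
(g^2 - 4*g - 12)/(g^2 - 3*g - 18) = (g + 2)/(g + 3)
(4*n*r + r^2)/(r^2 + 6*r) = (4*n + r)/(r + 6)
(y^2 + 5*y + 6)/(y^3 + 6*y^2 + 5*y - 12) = (y + 2)/(y^2 + 3*y - 4)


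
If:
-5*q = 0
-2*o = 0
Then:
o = 0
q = 0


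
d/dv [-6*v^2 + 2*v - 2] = 2 - 12*v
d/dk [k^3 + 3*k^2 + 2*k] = 3*k^2 + 6*k + 2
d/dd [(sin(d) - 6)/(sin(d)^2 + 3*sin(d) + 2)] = (12*sin(d) + cos(d)^2 + 19)*cos(d)/(sin(d)^2 + 3*sin(d) + 2)^2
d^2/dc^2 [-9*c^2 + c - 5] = -18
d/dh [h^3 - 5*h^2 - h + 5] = 3*h^2 - 10*h - 1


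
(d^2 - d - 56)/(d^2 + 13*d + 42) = (d - 8)/(d + 6)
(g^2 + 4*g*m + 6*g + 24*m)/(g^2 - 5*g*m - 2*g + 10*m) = (g^2 + 4*g*m + 6*g + 24*m)/(g^2 - 5*g*m - 2*g + 10*m)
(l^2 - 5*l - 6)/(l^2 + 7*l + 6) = (l - 6)/(l + 6)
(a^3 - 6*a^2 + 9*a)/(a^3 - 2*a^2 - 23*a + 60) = a*(a - 3)/(a^2 + a - 20)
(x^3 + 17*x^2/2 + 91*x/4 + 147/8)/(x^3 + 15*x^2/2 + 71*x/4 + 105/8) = (2*x + 7)/(2*x + 5)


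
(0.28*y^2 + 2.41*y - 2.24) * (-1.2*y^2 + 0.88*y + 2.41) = -0.336*y^4 - 2.6456*y^3 + 5.4836*y^2 + 3.8369*y - 5.3984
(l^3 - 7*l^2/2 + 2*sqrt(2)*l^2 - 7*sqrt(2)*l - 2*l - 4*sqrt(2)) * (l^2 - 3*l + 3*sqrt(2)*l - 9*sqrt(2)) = l^5 - 13*l^4/2 + 5*sqrt(2)*l^4 - 65*sqrt(2)*l^3/2 + 41*l^3/2 - 72*l^2 + 85*sqrt(2)*l^2/2 + 30*sqrt(2)*l + 102*l + 72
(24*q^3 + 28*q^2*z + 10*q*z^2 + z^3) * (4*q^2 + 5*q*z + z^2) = 96*q^5 + 232*q^4*z + 204*q^3*z^2 + 82*q^2*z^3 + 15*q*z^4 + z^5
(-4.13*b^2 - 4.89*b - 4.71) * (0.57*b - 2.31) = -2.3541*b^3 + 6.753*b^2 + 8.6112*b + 10.8801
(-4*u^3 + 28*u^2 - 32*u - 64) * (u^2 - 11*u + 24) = -4*u^5 + 72*u^4 - 436*u^3 + 960*u^2 - 64*u - 1536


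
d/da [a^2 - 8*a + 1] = 2*a - 8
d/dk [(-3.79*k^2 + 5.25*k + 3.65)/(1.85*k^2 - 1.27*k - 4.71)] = (-4.8992*k^2 + 22.1968*k - 20.092)/(3.4225*k^4 - 4.699*k^3 - 15.8141*k^2 + 11.9634*k + 22.1841)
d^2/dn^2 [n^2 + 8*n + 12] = 2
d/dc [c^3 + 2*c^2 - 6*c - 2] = 3*c^2 + 4*c - 6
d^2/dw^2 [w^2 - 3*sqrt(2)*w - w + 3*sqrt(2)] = 2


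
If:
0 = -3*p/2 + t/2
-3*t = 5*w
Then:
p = -5*w/9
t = -5*w/3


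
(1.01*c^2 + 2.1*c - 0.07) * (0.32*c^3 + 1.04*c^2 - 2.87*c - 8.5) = 0.3232*c^5 + 1.7224*c^4 - 0.7371*c^3 - 14.6848*c^2 - 17.6491*c + 0.595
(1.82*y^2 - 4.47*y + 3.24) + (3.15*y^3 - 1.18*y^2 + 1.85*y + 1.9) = 3.15*y^3 + 0.64*y^2 - 2.62*y + 5.14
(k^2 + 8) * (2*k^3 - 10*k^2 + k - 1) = 2*k^5 - 10*k^4 + 17*k^3 - 81*k^2 + 8*k - 8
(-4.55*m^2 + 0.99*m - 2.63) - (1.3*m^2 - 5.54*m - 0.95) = -5.85*m^2 + 6.53*m - 1.68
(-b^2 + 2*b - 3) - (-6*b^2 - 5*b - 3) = 5*b^2 + 7*b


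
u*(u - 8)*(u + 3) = u^3 - 5*u^2 - 24*u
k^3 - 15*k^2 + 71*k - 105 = (k - 7)*(k - 5)*(k - 3)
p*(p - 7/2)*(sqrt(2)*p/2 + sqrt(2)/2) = sqrt(2)*p^3/2 - 5*sqrt(2)*p^2/4 - 7*sqrt(2)*p/4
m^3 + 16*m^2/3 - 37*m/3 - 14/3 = (m - 2)*(m + 1/3)*(m + 7)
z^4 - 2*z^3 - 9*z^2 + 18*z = z*(z - 3)*(z - 2)*(z + 3)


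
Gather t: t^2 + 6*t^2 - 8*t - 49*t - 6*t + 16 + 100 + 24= 7*t^2 - 63*t + 140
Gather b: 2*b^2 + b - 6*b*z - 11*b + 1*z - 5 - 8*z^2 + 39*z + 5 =2*b^2 + b*(-6*z - 10) - 8*z^2 + 40*z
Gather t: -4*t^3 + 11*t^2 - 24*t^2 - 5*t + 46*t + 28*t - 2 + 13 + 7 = -4*t^3 - 13*t^2 + 69*t + 18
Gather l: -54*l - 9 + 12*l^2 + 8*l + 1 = 12*l^2 - 46*l - 8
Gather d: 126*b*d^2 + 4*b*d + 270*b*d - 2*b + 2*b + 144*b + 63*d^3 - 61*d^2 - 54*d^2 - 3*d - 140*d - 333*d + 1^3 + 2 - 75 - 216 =144*b + 63*d^3 + d^2*(126*b - 115) + d*(274*b - 476) - 288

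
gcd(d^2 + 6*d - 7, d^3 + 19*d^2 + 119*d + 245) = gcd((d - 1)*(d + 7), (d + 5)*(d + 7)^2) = d + 7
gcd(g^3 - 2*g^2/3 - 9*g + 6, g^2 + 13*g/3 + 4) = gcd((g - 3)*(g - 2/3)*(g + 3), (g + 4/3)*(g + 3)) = g + 3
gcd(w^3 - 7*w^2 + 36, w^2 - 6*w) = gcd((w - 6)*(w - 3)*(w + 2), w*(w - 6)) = w - 6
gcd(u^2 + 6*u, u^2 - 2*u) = u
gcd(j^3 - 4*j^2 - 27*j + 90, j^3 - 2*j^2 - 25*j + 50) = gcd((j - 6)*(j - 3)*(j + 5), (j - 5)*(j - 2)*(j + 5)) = j + 5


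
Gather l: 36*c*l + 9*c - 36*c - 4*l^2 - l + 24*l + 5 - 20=-27*c - 4*l^2 + l*(36*c + 23) - 15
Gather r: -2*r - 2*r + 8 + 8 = 16 - 4*r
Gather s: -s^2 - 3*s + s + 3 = -s^2 - 2*s + 3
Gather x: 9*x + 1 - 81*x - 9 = -72*x - 8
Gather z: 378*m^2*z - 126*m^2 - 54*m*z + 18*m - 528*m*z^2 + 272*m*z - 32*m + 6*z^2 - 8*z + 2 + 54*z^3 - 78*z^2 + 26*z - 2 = -126*m^2 - 14*m + 54*z^3 + z^2*(-528*m - 72) + z*(378*m^2 + 218*m + 18)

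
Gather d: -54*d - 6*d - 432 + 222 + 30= -60*d - 180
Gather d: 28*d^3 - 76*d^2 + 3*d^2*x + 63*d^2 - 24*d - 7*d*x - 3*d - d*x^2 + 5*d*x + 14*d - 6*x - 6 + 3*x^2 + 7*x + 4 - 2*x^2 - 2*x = 28*d^3 + d^2*(3*x - 13) + d*(-x^2 - 2*x - 13) + x^2 - x - 2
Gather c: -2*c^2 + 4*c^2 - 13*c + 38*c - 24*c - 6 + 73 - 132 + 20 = 2*c^2 + c - 45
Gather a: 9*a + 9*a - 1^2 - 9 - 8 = 18*a - 18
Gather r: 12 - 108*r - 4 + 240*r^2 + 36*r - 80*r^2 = 160*r^2 - 72*r + 8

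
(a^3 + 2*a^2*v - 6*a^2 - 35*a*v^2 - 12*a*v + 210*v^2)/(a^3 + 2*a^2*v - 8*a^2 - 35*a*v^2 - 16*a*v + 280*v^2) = (a - 6)/(a - 8)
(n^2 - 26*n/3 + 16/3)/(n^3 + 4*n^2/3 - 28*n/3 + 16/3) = (n - 8)/(n^2 + 2*n - 8)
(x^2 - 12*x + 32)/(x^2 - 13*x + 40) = (x - 4)/(x - 5)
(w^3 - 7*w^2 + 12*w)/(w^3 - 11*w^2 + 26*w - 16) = w*(w^2 - 7*w + 12)/(w^3 - 11*w^2 + 26*w - 16)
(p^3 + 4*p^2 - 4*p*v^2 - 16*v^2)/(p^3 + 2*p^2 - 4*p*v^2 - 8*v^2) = (p + 4)/(p + 2)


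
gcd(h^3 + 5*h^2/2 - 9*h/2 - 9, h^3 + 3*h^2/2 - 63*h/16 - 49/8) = h - 2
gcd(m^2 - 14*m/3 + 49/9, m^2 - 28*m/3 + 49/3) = m - 7/3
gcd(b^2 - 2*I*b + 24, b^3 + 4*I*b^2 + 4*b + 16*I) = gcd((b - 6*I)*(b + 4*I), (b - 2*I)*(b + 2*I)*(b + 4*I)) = b + 4*I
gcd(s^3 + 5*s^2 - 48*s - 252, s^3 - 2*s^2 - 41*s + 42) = s^2 - s - 42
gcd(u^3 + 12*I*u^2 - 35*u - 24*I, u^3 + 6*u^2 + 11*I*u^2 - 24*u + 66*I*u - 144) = u^2 + 11*I*u - 24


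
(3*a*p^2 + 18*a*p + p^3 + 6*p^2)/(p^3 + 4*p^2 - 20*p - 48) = p*(3*a + p)/(p^2 - 2*p - 8)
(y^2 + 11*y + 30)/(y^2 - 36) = (y + 5)/(y - 6)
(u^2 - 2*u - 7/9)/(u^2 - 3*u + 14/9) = (3*u + 1)/(3*u - 2)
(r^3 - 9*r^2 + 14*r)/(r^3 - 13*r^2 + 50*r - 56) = r/(r - 4)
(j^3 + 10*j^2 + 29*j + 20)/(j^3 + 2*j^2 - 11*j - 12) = (j + 5)/(j - 3)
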